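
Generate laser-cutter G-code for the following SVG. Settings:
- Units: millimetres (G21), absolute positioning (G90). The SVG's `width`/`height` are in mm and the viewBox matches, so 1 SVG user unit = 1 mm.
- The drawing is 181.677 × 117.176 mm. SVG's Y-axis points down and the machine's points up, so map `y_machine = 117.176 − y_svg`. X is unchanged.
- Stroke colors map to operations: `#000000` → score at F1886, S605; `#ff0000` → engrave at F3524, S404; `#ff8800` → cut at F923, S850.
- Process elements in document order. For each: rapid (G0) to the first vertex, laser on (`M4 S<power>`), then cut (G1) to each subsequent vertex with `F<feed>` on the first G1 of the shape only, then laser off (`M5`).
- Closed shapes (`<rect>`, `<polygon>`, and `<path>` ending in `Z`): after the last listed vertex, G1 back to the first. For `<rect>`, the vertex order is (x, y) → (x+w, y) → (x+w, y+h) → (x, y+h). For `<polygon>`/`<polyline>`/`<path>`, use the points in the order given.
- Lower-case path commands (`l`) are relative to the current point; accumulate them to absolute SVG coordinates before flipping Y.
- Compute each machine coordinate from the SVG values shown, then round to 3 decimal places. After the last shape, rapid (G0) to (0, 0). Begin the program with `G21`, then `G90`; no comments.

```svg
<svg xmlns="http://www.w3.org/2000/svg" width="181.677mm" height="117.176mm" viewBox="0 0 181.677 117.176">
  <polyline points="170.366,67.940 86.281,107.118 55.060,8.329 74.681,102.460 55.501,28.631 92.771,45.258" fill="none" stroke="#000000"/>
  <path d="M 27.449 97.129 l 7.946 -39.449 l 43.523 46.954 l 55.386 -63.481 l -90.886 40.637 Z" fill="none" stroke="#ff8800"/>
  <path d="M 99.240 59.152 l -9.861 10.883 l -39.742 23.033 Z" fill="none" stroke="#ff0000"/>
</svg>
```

viewBox `0 0 181.677 117.176` with mm width/height → 1 unit = 1 mm. Flip: y_m = 117.176 − y_svg.

**Shape 1** — `<polyline>` open polyline, stroke `#000000` → score (S605, F1886). Machine vertices: (170.366,49.236) → (86.281,10.058) → (55.060,108.847) → (74.681,14.716) → (55.501,88.545) → (92.771,71.918). Open path.

**Shape 2** — `<path>` closed polygon, stroke `#ff8800` → cut (S850, F923). Machine vertices: (27.449,20.047) → (35.395,59.496) → (78.918,12.542) → (134.304,76.023) → (43.418,35.386) → (27.449,20.047). Closed: final G1 returns to the first vertex.

**Shape 3** — `<path>` closed polygon, stroke `#ff0000` → engrave (S404, F3524). Machine vertices: (99.240,58.024) → (89.379,47.141) → (49.637,24.108) → (99.240,58.024). Closed: final G1 returns to the first vertex.

G21
G90
G0 X170.366 Y49.236
M4 S605
G1 X86.281 Y10.058 F1886
G1 X55.060 Y108.847
G1 X74.681 Y14.716
G1 X55.501 Y88.545
G1 X92.771 Y71.918
M5
G0 X27.449 Y20.047
M4 S850
G1 X35.395 Y59.496 F923
G1 X78.918 Y12.542
G1 X134.304 Y76.023
G1 X43.418 Y35.386
G1 X27.449 Y20.047
M5
G0 X99.240 Y58.024
M4 S404
G1 X89.379 Y47.141 F3524
G1 X49.637 Y24.108
G1 X99.240 Y58.024
M5
G0 X0.000 Y0.000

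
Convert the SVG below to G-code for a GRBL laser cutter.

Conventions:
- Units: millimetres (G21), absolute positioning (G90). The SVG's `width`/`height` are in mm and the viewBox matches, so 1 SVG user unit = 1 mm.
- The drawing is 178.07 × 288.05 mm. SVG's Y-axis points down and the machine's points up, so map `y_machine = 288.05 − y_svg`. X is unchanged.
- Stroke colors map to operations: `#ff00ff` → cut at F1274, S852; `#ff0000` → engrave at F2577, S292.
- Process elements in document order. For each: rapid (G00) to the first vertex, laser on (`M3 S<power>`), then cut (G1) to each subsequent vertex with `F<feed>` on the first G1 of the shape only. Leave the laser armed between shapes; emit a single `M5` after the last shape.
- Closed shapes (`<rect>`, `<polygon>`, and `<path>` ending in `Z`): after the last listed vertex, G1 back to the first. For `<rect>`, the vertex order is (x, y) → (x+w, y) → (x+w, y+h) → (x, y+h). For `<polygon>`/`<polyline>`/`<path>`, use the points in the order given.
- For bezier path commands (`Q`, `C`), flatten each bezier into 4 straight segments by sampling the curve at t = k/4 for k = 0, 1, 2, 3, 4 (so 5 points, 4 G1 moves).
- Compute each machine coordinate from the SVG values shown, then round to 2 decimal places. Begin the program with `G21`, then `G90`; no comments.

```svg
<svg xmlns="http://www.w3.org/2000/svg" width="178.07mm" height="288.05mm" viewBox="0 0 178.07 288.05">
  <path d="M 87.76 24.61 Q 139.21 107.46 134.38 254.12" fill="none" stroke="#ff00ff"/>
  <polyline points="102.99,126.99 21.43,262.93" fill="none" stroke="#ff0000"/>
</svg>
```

G21
G90
G00 X87.76 Y263.44
M3 S852
G1 X109.97 Y218.03 F1274
G1 X125.14 Y164.64
G1 X133.28 Y103.27
G1 X134.38 Y33.93
G00 X102.99 Y161.06
M3 S292
G1 X21.43 Y25.12 F2577
M5

1 u = 1 mm; y_m = 288.05 − y.

[1] `<path>` quadratic bezier, #ff00ff→cut S852 F1274: (87.76,263.44) → (109.97,218.03) → (125.14,164.64) → (133.28,103.27) → (134.38,33.93)

[2] `<polyline>` line segment, #ff0000→engrave S292 F2577: (102.99,161.06) → (21.43,25.12)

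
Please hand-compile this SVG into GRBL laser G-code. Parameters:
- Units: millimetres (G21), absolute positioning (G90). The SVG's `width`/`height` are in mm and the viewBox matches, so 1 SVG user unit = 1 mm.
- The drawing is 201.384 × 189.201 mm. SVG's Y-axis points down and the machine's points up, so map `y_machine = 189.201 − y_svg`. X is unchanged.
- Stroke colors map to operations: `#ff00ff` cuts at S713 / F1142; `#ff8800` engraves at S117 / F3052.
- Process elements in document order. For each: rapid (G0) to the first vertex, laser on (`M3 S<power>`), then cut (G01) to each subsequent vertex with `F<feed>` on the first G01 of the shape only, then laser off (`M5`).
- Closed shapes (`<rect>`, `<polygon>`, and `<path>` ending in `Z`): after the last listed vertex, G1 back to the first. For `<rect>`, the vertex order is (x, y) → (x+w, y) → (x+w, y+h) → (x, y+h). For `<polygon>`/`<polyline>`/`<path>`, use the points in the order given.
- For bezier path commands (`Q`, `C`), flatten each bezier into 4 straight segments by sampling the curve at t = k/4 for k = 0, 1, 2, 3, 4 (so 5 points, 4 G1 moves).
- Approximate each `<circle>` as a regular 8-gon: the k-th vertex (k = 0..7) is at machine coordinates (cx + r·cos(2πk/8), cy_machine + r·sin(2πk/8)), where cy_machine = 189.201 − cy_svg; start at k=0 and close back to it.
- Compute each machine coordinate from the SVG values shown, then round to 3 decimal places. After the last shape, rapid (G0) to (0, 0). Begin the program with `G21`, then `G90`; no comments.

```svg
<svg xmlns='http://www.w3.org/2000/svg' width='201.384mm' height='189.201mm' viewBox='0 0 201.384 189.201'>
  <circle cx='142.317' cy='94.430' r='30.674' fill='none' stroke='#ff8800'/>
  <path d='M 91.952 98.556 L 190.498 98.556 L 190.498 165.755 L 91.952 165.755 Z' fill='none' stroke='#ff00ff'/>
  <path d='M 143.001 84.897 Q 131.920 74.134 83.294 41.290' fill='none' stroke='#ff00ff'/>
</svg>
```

1 u = 1 mm; y_m = 189.201 − y.

[1] `<circle>` circle, #ff8800→engrave S117 F3052: (172.991,94.771) → (164.007,116.461) → (142.317,125.445) → (120.627,116.461) → (111.643,94.771) → (120.627,73.081) → (142.317,64.097) → (164.007,73.081) → (172.991,94.771) (closed)

[2] `<path>` rectangle, #ff00ff→cut S713 F1142: (91.952,90.645) → (190.498,90.645) → (190.498,23.446) → (91.952,23.446) → (91.952,90.645) (closed)

[3] `<path>` quadratic bezier, #ff00ff→cut S713 F1142: (143.001,104.304) → (135.114,111.066) → (122.534,120.587) → (105.260,132.869) → (83.294,147.911)

G21
G90
G0 X172.991 Y94.771
M3 S117
G01 X164.007 Y116.461 F3052
G01 X142.317 Y125.445
G01 X120.627 Y116.461
G01 X111.643 Y94.771
G01 X120.627 Y73.081
G01 X142.317 Y64.097
G01 X164.007 Y73.081
G01 X172.991 Y94.771
M5
G0 X91.952 Y90.645
M3 S713
G01 X190.498 Y90.645 F1142
G01 X190.498 Y23.446
G01 X91.952 Y23.446
G01 X91.952 Y90.645
M5
G0 X143.001 Y104.304
M3 S713
G01 X135.114 Y111.066 F1142
G01 X122.534 Y120.587
G01 X105.260 Y132.869
G01 X83.294 Y147.911
M5
G0 X0.000 Y0.000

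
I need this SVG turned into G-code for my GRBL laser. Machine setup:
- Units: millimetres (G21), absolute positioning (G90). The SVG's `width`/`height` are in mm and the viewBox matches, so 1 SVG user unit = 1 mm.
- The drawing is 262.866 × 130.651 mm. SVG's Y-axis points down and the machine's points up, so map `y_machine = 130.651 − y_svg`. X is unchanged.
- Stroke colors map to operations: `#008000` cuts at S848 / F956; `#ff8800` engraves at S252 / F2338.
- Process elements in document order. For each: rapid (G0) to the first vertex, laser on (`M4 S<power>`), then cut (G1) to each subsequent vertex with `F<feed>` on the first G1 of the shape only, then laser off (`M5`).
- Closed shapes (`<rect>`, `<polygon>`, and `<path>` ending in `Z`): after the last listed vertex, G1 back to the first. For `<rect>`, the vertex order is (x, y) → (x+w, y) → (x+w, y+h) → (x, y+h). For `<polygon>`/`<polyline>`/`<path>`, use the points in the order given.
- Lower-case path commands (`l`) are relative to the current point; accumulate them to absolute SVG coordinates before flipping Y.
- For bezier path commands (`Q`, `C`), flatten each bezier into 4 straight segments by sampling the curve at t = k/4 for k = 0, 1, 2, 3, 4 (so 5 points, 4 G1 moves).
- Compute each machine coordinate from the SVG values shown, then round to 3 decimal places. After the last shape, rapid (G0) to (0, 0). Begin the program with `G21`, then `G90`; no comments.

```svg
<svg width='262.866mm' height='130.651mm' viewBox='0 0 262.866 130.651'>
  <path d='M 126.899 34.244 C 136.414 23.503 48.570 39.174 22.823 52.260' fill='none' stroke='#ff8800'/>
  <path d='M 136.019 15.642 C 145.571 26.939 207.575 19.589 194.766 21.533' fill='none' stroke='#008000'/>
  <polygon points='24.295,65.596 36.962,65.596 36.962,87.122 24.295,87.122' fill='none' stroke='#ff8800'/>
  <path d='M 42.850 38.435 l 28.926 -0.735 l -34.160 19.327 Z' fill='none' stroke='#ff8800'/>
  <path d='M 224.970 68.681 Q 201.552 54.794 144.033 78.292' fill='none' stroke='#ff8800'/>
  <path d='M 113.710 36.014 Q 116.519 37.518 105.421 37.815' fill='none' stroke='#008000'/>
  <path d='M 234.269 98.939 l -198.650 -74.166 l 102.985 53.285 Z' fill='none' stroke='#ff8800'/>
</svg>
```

viewBox `0 0 262.866 130.651` with mm width/height → 1 unit = 1 mm. Flip: y_m = 130.651 − y_svg.

**Shape 1** — `<path>` cubic bezier, stroke `#ff8800` → engrave (S252, F2338). Control points (SVG): P0=(126.899,34.244), P1=(136.414,23.503), P2=(48.570,39.174), P3=(22.823,52.260); sampled at t=k/4. Machine vertices: (126.899,96.407) → (118.272,99.964) → (88.084,96.334) → (51.285,88.237) → (22.823,78.391). Open path.

**Shape 2** — `<path>` cubic bezier, stroke `#008000` → cut (S848, F956). Control points (SVG): P0=(136.019,15.642), P1=(145.571,26.939), P2=(207.575,19.589), P3=(194.766,21.533); sampled at t=k/4. Machine vertices: (136.019,115.009) → (151.029,109.596) → (173.778,108.556) → (192.334,109.270) → (194.766,109.118). Open path.

**Shape 3** — `<polygon>` rectangle, stroke `#ff8800` → engrave (S252, F2338). Machine vertices: (24.295,65.055) → (36.962,65.055) → (36.962,43.529) → (24.295,43.529) → (24.295,65.055). Closed: final G1 returns to the first vertex.

**Shape 4** — `<path>` closed polygon, stroke `#ff8800` → engrave (S252, F2338). Machine vertices: (42.850,92.216) → (71.776,92.951) → (37.616,73.624) → (42.850,92.216). Closed: final G1 returns to the first vertex.

**Shape 5** — `<path>` quadratic bezier, stroke `#ff8800` → engrave (S252, F2338). Control points (SVG): P0=(224.970,68.681), P1=(201.552,54.794), P2=(144.033,78.292); sampled at t=k/4. Machine vertices: (224.970,61.970) → (211.130,66.577) → (193.027,66.511) → (170.661,61.771) → (144.033,52.359). Open path.

**Shape 6** — `<path>` quadratic bezier, stroke `#008000` → cut (S848, F956). Control points (SVG): P0=(113.710,36.014), P1=(116.519,37.518), P2=(105.421,37.815); sampled at t=k/4. Machine vertices: (113.710,94.637) → (114.245,93.960) → (113.042,93.435) → (110.101,93.060) → (105.421,92.836). Open path.

**Shape 7** — `<path>` closed polygon, stroke `#ff8800` → engrave (S252, F2338). Machine vertices: (234.269,31.712) → (35.619,105.878) → (138.604,52.593) → (234.269,31.712). Closed: final G1 returns to the first vertex.

G21
G90
G0 X126.899 Y96.407
M4 S252
G1 X118.272 Y99.964 F2338
G1 X88.084 Y96.334
G1 X51.285 Y88.237
G1 X22.823 Y78.391
M5
G0 X136.019 Y115.009
M4 S848
G1 X151.029 Y109.596 F956
G1 X173.778 Y108.556
G1 X192.334 Y109.270
G1 X194.766 Y109.118
M5
G0 X24.295 Y65.055
M4 S252
G1 X36.962 Y65.055 F2338
G1 X36.962 Y43.529
G1 X24.295 Y43.529
G1 X24.295 Y65.055
M5
G0 X42.850 Y92.216
M4 S252
G1 X71.776 Y92.951 F2338
G1 X37.616 Y73.624
G1 X42.850 Y92.216
M5
G0 X224.970 Y61.970
M4 S252
G1 X211.130 Y66.577 F2338
G1 X193.027 Y66.511
G1 X170.661 Y61.771
G1 X144.033 Y52.359
M5
G0 X113.710 Y94.637
M4 S848
G1 X114.245 Y93.960 F956
G1 X113.042 Y93.435
G1 X110.101 Y93.060
G1 X105.421 Y92.836
M5
G0 X234.269 Y31.712
M4 S252
G1 X35.619 Y105.878 F2338
G1 X138.604 Y52.593
G1 X234.269 Y31.712
M5
G0 X0.000 Y0.000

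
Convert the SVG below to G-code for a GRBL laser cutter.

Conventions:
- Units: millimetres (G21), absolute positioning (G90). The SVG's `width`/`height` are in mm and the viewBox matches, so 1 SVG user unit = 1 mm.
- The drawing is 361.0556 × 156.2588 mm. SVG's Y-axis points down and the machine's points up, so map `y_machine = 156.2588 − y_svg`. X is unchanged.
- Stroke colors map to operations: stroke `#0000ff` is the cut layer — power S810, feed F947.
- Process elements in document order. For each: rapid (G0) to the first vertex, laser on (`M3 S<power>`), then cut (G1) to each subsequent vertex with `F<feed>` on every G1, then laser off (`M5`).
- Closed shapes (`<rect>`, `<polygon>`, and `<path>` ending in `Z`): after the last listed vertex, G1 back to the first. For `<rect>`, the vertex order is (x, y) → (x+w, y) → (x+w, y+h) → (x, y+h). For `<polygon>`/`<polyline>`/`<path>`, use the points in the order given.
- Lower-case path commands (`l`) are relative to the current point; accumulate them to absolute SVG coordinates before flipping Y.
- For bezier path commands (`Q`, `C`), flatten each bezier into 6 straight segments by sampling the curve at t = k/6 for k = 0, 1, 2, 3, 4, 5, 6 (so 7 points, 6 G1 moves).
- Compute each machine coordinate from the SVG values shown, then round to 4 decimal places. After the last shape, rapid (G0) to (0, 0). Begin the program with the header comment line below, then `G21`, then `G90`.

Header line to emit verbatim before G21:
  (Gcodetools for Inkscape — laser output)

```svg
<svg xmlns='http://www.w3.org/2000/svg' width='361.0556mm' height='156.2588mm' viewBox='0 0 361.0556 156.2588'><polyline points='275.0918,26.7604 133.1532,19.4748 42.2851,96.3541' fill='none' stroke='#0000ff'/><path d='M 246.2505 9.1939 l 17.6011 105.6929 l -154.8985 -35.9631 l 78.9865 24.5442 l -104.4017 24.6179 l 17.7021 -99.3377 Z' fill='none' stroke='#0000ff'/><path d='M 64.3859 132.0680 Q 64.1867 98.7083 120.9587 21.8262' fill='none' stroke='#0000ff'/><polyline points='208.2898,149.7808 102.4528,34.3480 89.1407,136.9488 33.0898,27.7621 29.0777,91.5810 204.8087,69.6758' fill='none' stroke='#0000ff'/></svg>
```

viewBox `0 0 361.0556 156.2588` with mm width/height → 1 unit = 1 mm. Flip: y_m = 156.2588 − y_svg.

**Shape 1** — `<polyline>` open polyline, stroke `#0000ff` → cut (S810, F947). Machine vertices: (275.0918,129.4984) → (133.1532,136.7840) → (42.2851,59.9047). Open path.

**Shape 2** — `<path>` closed polygon, stroke `#0000ff` → cut (S810, F947). Machine vertices: (246.2505,147.0649) → (263.8516,41.3720) → (108.9531,77.3351) → (187.9396,52.7909) → (83.5379,28.1730) → (101.2400,127.5107) → (246.2505,147.0649). Closed: final G1 returns to the first vertex.

**Shape 3** — `<path>` quadratic bezier, stroke `#0000ff` → cut (S810, F947). Control points (SVG): P0=(64.3859,132.0680), P1=(64.1867,98.7083), P2=(120.9587,21.8262); sampled at t=k/6. Machine vertices: (64.3859,24.1908) → (65.9020,36.5197) → (70.5832,51.2664) → (78.4295,68.4311) → (89.4408,88.0137) → (103.6172,110.0142) → (120.9587,134.4326). Open path.

**Shape 4** — `<polyline>` open polyline, stroke `#0000ff` → cut (S810, F947). Machine vertices: (208.2898,6.4780) → (102.4528,121.9108) → (89.1407,19.3100) → (33.0898,128.4967) → (29.0777,64.6778) → (204.8087,86.5830). Open path.

(Gcodetools for Inkscape — laser output)
G21
G90
G0 X275.0918 Y129.4984
M3 S810
G1 X133.1532 Y136.7840 F947
G1 X42.2851 Y59.9047 F947
M5
G0 X246.2505 Y147.0649
M3 S810
G1 X263.8516 Y41.3720 F947
G1 X108.9531 Y77.3351 F947
G1 X187.9396 Y52.7909 F947
G1 X83.5379 Y28.1730 F947
G1 X101.2400 Y127.5107 F947
G1 X246.2505 Y147.0649 F947
M5
G0 X64.3859 Y24.1908
M3 S810
G1 X65.9020 Y36.5197 F947
G1 X70.5832 Y51.2664 F947
G1 X78.4295 Y68.4311 F947
G1 X89.4408 Y88.0137 F947
G1 X103.6172 Y110.0142 F947
G1 X120.9587 Y134.4326 F947
M5
G0 X208.2898 Y6.4780
M3 S810
G1 X102.4528 Y121.9108 F947
G1 X89.1407 Y19.3100 F947
G1 X33.0898 Y128.4967 F947
G1 X29.0777 Y64.6778 F947
G1 X204.8087 Y86.5830 F947
M5
G0 X0.0000 Y0.0000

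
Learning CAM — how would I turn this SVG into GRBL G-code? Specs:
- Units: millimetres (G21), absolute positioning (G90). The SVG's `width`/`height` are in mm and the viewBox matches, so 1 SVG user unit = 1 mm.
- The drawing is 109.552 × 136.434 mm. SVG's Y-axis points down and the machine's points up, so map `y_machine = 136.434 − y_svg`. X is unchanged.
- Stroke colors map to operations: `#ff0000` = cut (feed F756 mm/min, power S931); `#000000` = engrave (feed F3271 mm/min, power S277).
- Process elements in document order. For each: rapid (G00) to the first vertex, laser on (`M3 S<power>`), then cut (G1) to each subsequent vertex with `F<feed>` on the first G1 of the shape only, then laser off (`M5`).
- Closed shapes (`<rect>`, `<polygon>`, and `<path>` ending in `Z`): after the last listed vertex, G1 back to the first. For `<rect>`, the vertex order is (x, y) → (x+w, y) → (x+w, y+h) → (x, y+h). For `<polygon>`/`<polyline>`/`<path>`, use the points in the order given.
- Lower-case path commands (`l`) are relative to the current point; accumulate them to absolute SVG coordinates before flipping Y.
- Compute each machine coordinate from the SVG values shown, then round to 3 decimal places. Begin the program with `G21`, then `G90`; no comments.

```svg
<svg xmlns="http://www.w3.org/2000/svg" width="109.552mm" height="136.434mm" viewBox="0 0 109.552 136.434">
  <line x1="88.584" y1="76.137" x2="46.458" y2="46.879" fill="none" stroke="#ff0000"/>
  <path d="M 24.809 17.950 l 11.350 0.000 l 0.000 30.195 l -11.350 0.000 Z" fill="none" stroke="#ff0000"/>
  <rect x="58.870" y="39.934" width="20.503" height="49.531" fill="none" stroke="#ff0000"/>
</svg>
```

viewBox `0 0 109.552 136.434` with mm width/height → 1 unit = 1 mm. Flip: y_m = 136.434 − y_svg.

**Shape 1** — `<line>` line segment, stroke `#ff0000` → cut (S931, F756). Machine vertices: (88.584,60.297) → (46.458,89.555). Open path.

**Shape 2** — `<path>` rectangle, stroke `#ff0000` → cut (S931, F756). Machine vertices: (24.809,118.484) → (36.159,118.484) → (36.159,88.289) → (24.809,88.289) → (24.809,118.484). Closed: final G1 returns to the first vertex.

**Shape 3** — `<rect>` rectangle, stroke `#ff0000` → cut (S931, F756). Machine vertices: (58.870,96.500) → (79.373,96.500) → (79.373,46.969) → (58.870,46.969) → (58.870,96.500). Closed: final G1 returns to the first vertex.

G21
G90
G00 X88.584 Y60.297
M3 S931
G1 X46.458 Y89.555 F756
M5
G00 X24.809 Y118.484
M3 S931
G1 X36.159 Y118.484 F756
G1 X36.159 Y88.289
G1 X24.809 Y88.289
G1 X24.809 Y118.484
M5
G00 X58.870 Y96.500
M3 S931
G1 X79.373 Y96.500 F756
G1 X79.373 Y46.969
G1 X58.870 Y46.969
G1 X58.870 Y96.500
M5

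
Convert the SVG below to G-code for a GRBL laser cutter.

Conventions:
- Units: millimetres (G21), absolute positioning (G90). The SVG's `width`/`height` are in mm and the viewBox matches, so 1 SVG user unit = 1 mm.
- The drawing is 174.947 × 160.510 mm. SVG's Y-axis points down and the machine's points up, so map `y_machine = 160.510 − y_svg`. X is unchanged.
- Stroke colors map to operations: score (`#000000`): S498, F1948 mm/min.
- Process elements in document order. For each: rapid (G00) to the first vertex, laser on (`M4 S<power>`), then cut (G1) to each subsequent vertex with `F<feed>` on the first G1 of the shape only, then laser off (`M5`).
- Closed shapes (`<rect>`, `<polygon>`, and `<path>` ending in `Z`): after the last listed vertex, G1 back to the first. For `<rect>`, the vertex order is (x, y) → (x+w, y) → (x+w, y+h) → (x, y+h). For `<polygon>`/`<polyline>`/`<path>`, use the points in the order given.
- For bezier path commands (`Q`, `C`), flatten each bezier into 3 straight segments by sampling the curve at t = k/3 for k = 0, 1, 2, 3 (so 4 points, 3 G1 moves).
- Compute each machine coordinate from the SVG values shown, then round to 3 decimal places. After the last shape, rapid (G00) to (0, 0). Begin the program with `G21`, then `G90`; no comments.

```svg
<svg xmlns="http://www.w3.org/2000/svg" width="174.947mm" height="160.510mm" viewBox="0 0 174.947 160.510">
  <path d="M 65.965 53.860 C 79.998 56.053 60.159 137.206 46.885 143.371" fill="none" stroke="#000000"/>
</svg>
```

Since the viewBox matches the mm dimensions, user units are millimetres directly. The only transform is the Y-flip y_m = 160.510 − y_svg.

Shape 1 is a cubic bezier drawn with `<path>`. Its stroke #000000 means score at S498, F1948. After flipping Y the toolpath is (65.965,106.650) → (70.205,83.839) → (60.850,42.598) → (46.885,17.139).

G21
G90
G00 X65.965 Y106.650
M4 S498
G1 X70.205 Y83.839 F1948
G1 X60.850 Y42.598
G1 X46.885 Y17.139
M5
G00 X0.000 Y0.000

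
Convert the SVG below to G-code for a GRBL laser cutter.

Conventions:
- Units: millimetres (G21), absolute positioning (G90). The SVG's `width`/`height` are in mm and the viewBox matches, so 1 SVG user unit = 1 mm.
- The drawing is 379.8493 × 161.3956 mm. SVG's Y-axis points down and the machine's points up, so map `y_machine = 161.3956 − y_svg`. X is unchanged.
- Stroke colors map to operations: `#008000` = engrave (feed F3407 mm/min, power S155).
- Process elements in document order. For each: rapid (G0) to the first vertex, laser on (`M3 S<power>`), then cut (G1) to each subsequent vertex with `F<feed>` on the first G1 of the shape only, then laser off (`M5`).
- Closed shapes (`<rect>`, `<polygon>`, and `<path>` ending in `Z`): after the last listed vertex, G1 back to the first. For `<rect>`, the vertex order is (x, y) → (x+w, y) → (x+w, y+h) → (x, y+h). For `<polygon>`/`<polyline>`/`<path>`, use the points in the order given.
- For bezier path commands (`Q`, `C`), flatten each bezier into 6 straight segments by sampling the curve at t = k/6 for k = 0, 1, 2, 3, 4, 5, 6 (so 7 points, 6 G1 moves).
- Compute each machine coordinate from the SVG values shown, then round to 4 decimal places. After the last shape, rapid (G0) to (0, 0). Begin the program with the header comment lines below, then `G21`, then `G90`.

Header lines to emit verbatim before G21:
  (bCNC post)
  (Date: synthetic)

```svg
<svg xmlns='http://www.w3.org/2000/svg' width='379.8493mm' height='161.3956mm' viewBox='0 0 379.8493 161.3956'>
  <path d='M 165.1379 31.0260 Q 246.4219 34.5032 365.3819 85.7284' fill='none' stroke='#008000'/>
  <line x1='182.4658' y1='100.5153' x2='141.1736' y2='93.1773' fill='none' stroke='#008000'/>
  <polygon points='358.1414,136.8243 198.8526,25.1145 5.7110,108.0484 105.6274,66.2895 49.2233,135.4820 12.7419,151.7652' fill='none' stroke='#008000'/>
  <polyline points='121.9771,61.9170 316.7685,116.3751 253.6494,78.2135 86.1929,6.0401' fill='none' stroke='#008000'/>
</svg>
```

(bCNC post)
(Date: synthetic)
G21
G90
G0 X165.1379 Y130.3696
M3 S155
G1 X193.2791 Y127.8842 F3407
G1 X223.5135 Y122.7461
G1 X255.8409 Y114.9554
G1 X290.2615 Y104.5120
G1 X326.7751 Y91.4159
G1 X365.3819 Y75.6672
M5
G0 X182.4658 Y60.8803
M3 S155
G1 X141.1736 Y68.2183 F3407
M5
G0 X358.1414 Y24.5713
M3 S155
G1 X198.8526 Y136.2811 F3407
G1 X5.7110 Y53.3472
G1 X105.6274 Y95.1061
G1 X49.2233 Y25.9136
G1 X12.7419 Y9.6304
G1 X358.1414 Y24.5713
M5
G0 X121.9771 Y99.4786
M3 S155
G1 X316.7685 Y45.0205 F3407
G1 X253.6494 Y83.1821
G1 X86.1929 Y155.3555
M5
G0 X0.0000 Y0.0000

Since the viewBox matches the mm dimensions, user units are millimetres directly. The only transform is the Y-flip y_m = 161.3956 − y_svg.

Shape 1 is a quadratic bezier drawn with `<path>`. Its stroke #008000 means engrave at S155, F3407. After flipping Y the toolpath is (165.1379,130.3696) → (193.2791,127.8842) → (223.5135,122.7461) → (255.8409,114.9554) → (290.2615,104.5120) → (326.7751,91.4159) → (365.3819,75.6672).

Shape 2 is a line segment drawn with `<line>`. Its stroke #008000 means engrave at S155, F3407. After flipping Y the toolpath is (182.4658,60.8803) → (141.1736,68.2183).

Shape 3 is a closed polygon drawn with `<polygon>`. Its stroke #008000 means engrave at S155, F3407. After flipping Y the toolpath is (358.1414,24.5713) → (198.8526,136.2811) → (5.7110,53.3472) → (105.6274,95.1061) → (49.2233,25.9136) → (12.7419,9.6304) → (358.1414,24.5713), returning to the start.

Shape 4 is a open polyline drawn with `<polyline>`. Its stroke #008000 means engrave at S155, F3407. After flipping Y the toolpath is (121.9771,99.4786) → (316.7685,45.0205) → (253.6494,83.1821) → (86.1929,155.3555).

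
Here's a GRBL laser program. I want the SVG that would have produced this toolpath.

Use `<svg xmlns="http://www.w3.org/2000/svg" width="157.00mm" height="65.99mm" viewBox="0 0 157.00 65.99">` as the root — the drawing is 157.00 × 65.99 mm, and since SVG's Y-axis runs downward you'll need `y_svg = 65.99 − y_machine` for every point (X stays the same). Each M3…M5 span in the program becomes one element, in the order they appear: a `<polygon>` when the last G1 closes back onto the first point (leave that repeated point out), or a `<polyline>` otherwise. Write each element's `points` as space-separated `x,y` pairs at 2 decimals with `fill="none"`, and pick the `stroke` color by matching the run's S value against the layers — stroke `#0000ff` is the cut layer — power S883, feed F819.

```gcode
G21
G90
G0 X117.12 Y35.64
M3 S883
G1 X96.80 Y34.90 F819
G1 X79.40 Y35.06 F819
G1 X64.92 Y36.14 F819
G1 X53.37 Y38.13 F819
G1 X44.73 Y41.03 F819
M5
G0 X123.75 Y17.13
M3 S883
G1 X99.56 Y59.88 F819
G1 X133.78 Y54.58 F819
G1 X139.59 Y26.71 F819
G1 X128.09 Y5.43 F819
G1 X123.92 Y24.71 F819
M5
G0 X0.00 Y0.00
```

<svg xmlns="http://www.w3.org/2000/svg" width="157.00mm" height="65.99mm" viewBox="0 0 157.00 65.99">
  <polyline points="117.12,30.35 96.80,31.09 79.40,30.93 64.92,29.85 53.37,27.86 44.73,24.96" fill="none" stroke="#0000ff"/>
  <polyline points="123.75,48.86 99.56,6.11 133.78,11.41 139.59,39.28 128.09,60.56 123.92,41.28" fill="none" stroke="#0000ff"/>
</svg>

y_svg = 65.99 − y_m. Every run uses S883, so all elements get stroke `#0000ff` (cut).

[1] open run; points: 117.12,30.35 96.80,31.09 79.40,30.93 64.92,29.85 53.37,27.86 44.73,24.96

[2] open run; points: 123.75,48.86 99.56,6.11 133.78,11.41 139.59,39.28 128.09,60.56 123.92,41.28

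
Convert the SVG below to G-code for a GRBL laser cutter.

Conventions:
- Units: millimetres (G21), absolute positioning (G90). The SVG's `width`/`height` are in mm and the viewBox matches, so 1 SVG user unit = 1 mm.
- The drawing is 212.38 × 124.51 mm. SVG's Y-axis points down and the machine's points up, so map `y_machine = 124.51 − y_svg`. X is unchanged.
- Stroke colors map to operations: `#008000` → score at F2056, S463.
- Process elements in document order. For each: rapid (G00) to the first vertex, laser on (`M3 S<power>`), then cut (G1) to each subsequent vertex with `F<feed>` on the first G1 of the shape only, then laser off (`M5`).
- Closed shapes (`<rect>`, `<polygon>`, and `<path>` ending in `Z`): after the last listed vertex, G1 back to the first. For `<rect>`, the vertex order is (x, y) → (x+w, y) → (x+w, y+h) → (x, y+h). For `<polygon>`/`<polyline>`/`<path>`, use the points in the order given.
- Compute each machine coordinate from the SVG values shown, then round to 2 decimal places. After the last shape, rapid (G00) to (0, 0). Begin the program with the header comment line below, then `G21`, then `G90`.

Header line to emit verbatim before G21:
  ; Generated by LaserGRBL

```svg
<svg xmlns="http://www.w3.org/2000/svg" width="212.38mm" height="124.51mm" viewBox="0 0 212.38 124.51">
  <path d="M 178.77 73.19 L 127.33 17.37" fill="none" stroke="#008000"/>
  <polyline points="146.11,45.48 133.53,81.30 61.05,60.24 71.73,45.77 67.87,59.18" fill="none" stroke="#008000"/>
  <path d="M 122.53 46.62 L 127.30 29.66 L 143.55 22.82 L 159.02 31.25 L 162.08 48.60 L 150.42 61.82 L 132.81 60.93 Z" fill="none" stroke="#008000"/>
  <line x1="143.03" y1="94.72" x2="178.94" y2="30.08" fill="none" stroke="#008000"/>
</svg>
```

viewBox `0 0 212.38 124.51` with mm width/height → 1 unit = 1 mm. Flip: y_m = 124.51 − y_svg.

**Shape 1** — `<path>` line segment, stroke `#008000` → score (S463, F2056). Machine vertices: (178.77,51.32) → (127.33,107.14). Open path.

**Shape 2** — `<polyline>` open polyline, stroke `#008000` → score (S463, F2056). Machine vertices: (146.11,79.03) → (133.53,43.21) → (61.05,64.27) → (71.73,78.74) → (67.87,65.33). Open path.

**Shape 3** — `<path>` regular polygon, stroke `#008000` → score (S463, F2056). Machine vertices: (122.53,77.89) → (127.30,94.85) → (143.55,101.69) → (159.02,93.26) → (162.08,75.91) → (150.42,62.69) → (132.81,63.58) → (122.53,77.89). Closed: final G1 returns to the first vertex.

**Shape 4** — `<line>` line segment, stroke `#008000` → score (S463, F2056). Machine vertices: (143.03,29.79) → (178.94,94.43). Open path.

; Generated by LaserGRBL
G21
G90
G00 X178.77 Y51.32
M3 S463
G1 X127.33 Y107.14 F2056
M5
G00 X146.11 Y79.03
M3 S463
G1 X133.53 Y43.21 F2056
G1 X61.05 Y64.27
G1 X71.73 Y78.74
G1 X67.87 Y65.33
M5
G00 X122.53 Y77.89
M3 S463
G1 X127.30 Y94.85 F2056
G1 X143.55 Y101.69
G1 X159.02 Y93.26
G1 X162.08 Y75.91
G1 X150.42 Y62.69
G1 X132.81 Y63.58
G1 X122.53 Y77.89
M5
G00 X143.03 Y29.79
M3 S463
G1 X178.94 Y94.43 F2056
M5
G00 X0.00 Y0.00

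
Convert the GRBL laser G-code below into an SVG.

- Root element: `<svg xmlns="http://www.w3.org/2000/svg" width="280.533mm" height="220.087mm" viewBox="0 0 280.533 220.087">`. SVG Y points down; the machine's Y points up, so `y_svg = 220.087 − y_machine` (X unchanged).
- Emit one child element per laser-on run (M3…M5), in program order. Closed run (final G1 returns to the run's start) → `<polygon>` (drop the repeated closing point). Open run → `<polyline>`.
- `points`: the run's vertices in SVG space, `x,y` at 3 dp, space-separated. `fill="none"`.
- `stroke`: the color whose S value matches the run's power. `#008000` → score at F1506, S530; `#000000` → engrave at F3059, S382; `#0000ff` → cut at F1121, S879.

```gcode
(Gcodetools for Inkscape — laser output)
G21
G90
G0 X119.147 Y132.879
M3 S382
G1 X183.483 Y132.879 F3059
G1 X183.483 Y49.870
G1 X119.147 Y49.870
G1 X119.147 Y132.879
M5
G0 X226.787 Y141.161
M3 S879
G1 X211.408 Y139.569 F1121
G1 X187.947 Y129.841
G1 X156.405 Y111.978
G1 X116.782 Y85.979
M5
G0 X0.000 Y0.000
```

<svg xmlns="http://www.w3.org/2000/svg" width="280.533mm" height="220.087mm" viewBox="0 0 280.533 220.087">
  <polygon points="119.147,87.208 183.483,87.208 183.483,170.217 119.147,170.217" fill="none" stroke="#000000"/>
  <polyline points="226.787,78.926 211.408,80.518 187.947,90.246 156.405,108.109 116.782,134.108" fill="none" stroke="#0000ff"/>
</svg>

Each laser-on run becomes one SVG element. Flip Y back into SVG space with y_svg = 220.087 − y_machine.

Run 1: the run's S382 means `#000000` (engrave). The run returns to its start, so emit a `<polygon>` with points (Y-flipped): 119.147,87.208 183.483,87.208 183.483,170.217 119.147,170.217.

Run 2: power S879 maps to stroke `#0000ff` (cut). The run is open, so emit a `<polyline>` with points (Y-flipped): 226.787,78.926 211.408,80.518 187.947,90.246 156.405,108.109 116.782,134.108.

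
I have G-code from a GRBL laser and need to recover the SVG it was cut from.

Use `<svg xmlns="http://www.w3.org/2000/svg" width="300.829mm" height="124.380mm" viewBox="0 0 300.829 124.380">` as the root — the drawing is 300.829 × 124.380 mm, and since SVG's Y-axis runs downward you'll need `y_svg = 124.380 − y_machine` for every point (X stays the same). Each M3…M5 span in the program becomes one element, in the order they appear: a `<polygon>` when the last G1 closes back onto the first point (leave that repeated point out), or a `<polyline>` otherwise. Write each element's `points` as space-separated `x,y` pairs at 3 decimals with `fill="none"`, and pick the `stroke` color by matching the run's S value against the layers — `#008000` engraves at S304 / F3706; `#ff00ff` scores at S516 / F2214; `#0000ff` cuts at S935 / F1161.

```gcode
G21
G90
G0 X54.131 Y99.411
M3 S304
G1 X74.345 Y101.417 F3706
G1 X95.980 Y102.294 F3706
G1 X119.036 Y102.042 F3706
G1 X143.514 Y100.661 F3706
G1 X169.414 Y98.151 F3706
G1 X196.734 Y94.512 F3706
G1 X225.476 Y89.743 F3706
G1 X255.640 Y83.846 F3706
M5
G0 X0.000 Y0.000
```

<svg xmlns="http://www.w3.org/2000/svg" width="300.829mm" height="124.380mm" viewBox="0 0 300.829 124.380">
  <polyline points="54.131,24.969 74.345,22.963 95.980,22.086 119.036,22.338 143.514,23.719 169.414,26.229 196.734,29.868 225.476,34.637 255.640,40.534" fill="none" stroke="#008000"/>
</svg>

y_svg = 124.380 − y_m. Every run uses S304, so all elements get stroke `#008000` (engrave).

[1] open run; points: 54.131,24.969 74.345,22.963 95.980,22.086 119.036,22.338 143.514,23.719 169.414,26.229 196.734,29.868 225.476,34.637 255.640,40.534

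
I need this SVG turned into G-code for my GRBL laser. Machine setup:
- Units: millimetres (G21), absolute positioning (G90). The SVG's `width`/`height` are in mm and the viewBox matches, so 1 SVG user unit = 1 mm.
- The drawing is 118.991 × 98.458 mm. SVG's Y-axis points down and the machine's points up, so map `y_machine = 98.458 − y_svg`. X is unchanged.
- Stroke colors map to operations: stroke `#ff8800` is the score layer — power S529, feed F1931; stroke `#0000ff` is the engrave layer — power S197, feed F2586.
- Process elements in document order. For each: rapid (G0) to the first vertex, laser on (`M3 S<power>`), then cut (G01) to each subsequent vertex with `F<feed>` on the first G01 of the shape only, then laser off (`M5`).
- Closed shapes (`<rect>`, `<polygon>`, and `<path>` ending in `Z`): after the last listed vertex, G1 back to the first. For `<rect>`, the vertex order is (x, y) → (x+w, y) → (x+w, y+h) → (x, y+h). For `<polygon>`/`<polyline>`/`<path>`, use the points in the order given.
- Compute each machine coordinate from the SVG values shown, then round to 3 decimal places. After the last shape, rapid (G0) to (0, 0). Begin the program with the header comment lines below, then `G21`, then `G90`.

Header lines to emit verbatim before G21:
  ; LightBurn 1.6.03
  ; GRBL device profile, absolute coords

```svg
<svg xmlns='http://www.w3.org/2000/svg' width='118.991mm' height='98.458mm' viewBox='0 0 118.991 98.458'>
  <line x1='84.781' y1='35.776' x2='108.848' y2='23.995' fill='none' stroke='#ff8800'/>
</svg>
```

Since the viewBox matches the mm dimensions, user units are millimetres directly. The only transform is the Y-flip y_m = 98.458 − y_svg.

Shape 1 is a line segment drawn with `<line>`. Its stroke #ff8800 means score at S529, F1931. After flipping Y the toolpath is (84.781,62.682) → (108.848,74.463).

; LightBurn 1.6.03
; GRBL device profile, absolute coords
G21
G90
G0 X84.781 Y62.682
M3 S529
G01 X108.848 Y74.463 F1931
M5
G0 X0.000 Y0.000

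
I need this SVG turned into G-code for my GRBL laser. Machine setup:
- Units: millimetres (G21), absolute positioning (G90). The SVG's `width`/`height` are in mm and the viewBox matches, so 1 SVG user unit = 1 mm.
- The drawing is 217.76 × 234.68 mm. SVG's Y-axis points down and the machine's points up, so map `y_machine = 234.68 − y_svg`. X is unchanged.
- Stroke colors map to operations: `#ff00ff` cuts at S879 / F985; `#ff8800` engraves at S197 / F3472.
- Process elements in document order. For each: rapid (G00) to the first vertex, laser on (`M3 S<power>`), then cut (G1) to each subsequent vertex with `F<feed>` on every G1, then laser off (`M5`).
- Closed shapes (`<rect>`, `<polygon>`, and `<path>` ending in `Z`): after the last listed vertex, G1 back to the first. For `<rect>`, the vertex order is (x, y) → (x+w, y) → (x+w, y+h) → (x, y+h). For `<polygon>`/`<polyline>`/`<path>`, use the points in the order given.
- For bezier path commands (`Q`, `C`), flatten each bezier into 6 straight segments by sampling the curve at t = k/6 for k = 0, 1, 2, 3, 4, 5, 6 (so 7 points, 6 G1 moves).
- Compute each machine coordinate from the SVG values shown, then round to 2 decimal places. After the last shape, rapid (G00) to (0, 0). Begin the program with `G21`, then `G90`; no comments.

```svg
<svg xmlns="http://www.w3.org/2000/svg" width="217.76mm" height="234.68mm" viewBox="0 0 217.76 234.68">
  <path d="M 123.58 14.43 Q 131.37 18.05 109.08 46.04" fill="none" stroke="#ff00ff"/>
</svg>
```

1 u = 1 mm; y_m = 234.68 − y.

[1] `<path>` quadratic bezier, #ff00ff→cut S879 F985: (123.58,220.25) → (125.34,218.37) → (125.43,215.13) → (123.85,210.54) → (120.60,204.59) → (115.67,197.29) → (109.08,188.64)

G21
G90
G00 X123.58 Y220.25
M3 S879
G1 X125.34 Y218.37 F985
G1 X125.43 Y215.13 F985
G1 X123.85 Y210.54 F985
G1 X120.60 Y204.59 F985
G1 X115.67 Y197.29 F985
G1 X109.08 Y188.64 F985
M5
G00 X0.00 Y0.00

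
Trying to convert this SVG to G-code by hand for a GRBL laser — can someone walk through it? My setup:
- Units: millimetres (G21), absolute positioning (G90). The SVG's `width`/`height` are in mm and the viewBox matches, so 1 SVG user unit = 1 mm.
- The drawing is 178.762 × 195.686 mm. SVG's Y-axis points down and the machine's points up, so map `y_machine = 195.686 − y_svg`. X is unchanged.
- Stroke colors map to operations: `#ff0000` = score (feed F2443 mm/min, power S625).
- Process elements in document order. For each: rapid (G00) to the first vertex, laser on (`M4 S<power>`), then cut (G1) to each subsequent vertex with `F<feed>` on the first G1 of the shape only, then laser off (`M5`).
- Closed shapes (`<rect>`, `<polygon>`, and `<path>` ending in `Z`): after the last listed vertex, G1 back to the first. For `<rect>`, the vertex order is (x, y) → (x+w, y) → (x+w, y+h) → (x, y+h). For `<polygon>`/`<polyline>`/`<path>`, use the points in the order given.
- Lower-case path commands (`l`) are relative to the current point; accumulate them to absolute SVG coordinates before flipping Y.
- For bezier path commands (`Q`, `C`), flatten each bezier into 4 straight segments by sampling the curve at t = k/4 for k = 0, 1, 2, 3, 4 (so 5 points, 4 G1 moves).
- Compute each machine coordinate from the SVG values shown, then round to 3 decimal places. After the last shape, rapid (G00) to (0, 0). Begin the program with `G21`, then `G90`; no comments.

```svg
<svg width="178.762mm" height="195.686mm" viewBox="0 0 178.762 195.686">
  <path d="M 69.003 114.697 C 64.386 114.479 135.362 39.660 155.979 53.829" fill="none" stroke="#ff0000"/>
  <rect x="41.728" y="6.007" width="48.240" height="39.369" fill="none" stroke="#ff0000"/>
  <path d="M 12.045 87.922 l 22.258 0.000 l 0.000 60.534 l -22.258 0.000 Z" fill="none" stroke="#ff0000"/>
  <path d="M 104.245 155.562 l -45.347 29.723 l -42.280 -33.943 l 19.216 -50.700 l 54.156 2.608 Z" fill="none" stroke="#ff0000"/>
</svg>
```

Since the viewBox matches the mm dimensions, user units are millimetres directly. The only transform is the Y-flip y_m = 195.686 − y_svg.

Shape 1 is a cubic bezier drawn with `<path>`. Its stroke #ff0000 means score at S625, F2443. After flipping Y the toolpath is (69.003,80.989) → (77.746,92.584) → (103.028,116.818) → (133.042,138.355) → (155.979,141.857).

Shape 2 is a rectangle drawn with `<rect>`. Its stroke #ff0000 means score at S625, F2443. After flipping Y the toolpath is (41.728,189.679) → (89.968,189.679) → (89.968,150.310) → (41.728,150.310) → (41.728,189.679), returning to the start.

Shape 3 is a rectangle drawn with `<path>`. Its stroke #ff0000 means score at S625, F2443. After flipping Y the toolpath is (12.045,107.764) → (34.303,107.764) → (34.303,47.230) → (12.045,47.230) → (12.045,107.764), returning to the start.

Shape 4 is a regular polygon drawn with `<path>`. Its stroke #ff0000 means score at S625, F2443. After flipping Y the toolpath is (104.245,40.124) → (58.898,10.401) → (16.618,44.344) → (35.834,95.044) → (89.990,92.436) → (104.245,40.124), returning to the start.

G21
G90
G00 X69.003 Y80.989
M4 S625
G1 X77.746 Y92.584 F2443
G1 X103.028 Y116.818
G1 X133.042 Y138.355
G1 X155.979 Y141.857
M5
G00 X41.728 Y189.679
M4 S625
G1 X89.968 Y189.679 F2443
G1 X89.968 Y150.310
G1 X41.728 Y150.310
G1 X41.728 Y189.679
M5
G00 X12.045 Y107.764
M4 S625
G1 X34.303 Y107.764 F2443
G1 X34.303 Y47.230
G1 X12.045 Y47.230
G1 X12.045 Y107.764
M5
G00 X104.245 Y40.124
M4 S625
G1 X58.898 Y10.401 F2443
G1 X16.618 Y44.344
G1 X35.834 Y95.044
G1 X89.990 Y92.436
G1 X104.245 Y40.124
M5
G00 X0.000 Y0.000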